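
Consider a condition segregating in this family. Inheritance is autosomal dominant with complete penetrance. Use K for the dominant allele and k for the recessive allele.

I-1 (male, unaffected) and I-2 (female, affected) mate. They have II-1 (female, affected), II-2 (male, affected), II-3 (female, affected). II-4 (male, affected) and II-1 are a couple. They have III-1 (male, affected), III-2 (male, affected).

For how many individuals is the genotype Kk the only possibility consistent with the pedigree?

3

Obligate heterozygotes: II-1 is affected so carries K and received k from I-1 (kk), so II-1 is Kk; II-2 is affected so carries K and received k from I-1 (kk), so II-2 is Kk; II-3 is affected so carries K and received k from I-1 (kk), so II-3 is Kk.
Every other individual is either homozygous by phenotype or has at least one consistent homozygous assignment, so the count is 3.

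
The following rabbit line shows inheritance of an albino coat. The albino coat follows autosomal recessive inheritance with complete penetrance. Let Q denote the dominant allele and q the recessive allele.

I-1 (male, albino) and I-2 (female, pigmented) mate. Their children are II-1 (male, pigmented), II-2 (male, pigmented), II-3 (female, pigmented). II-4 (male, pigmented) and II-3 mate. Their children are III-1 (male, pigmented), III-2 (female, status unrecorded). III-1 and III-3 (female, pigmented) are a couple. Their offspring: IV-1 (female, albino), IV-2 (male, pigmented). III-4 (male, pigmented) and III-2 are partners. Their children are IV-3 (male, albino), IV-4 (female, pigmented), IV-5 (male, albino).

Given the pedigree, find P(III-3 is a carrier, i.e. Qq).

1

III-3 is pigmented so carries Q and passed q to IV-1 (qq), so III-3 is Qq, giving P(Qq) = 1.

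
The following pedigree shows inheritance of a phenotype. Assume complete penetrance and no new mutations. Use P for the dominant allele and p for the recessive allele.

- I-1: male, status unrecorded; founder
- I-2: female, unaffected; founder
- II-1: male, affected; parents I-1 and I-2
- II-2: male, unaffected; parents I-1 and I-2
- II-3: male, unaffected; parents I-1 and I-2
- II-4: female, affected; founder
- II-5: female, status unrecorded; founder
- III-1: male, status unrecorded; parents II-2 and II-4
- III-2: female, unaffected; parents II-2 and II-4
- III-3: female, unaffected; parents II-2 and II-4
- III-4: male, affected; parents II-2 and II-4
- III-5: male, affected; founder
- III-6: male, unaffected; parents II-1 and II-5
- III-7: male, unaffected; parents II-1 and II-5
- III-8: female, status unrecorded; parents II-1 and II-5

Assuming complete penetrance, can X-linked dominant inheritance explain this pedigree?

No

Under X-linked dominant, II-1 (affected, male) cannot arise from I-1 (unrecorded) × I-2 (unaffected).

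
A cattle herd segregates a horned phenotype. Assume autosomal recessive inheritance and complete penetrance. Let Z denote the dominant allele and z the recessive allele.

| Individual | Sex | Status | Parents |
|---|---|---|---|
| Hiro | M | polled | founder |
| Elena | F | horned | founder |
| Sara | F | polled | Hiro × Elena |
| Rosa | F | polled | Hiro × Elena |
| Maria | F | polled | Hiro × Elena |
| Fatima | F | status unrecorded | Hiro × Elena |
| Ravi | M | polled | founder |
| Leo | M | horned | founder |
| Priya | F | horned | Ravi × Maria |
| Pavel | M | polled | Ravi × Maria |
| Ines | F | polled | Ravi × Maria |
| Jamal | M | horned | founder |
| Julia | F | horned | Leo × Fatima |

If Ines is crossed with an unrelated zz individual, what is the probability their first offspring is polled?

Ravi is polled so carries Z and passed z to Priya (zz), so Ravi is Zz.
Maria is polled so carries Z and received z from Elena (zz), so Maria is Zz.
Ines is a polled offspring of Ravi (Zz) × Maria (Zz), whose cross gives 1/4 ZZ : 1/2 Zz : 1/4 zz; conditioning on being polled, Ines is ZZ with probability 1/3, Zz with probability 2/3.
Summing over parental genotype combinations, P(offspring is polled) = 1/3·1 + 2/3·1/2 = 2/3.

2/3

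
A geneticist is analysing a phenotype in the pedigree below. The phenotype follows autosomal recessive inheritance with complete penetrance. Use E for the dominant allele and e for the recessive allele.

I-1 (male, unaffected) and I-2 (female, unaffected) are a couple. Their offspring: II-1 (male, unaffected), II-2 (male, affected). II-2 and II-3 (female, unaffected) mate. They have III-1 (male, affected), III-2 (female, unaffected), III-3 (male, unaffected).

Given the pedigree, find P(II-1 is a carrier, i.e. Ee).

I-1 is unaffected so carries E and passed e to II-2 (ee), so I-1 is Ee.
I-2 is unaffected so carries E and passed e to II-2 (ee), so I-2 is Ee.
Their cross gives offspring ratios 1/4 EE : 1/2 Ee : 1/4 ee. Conditioning on II-1 being unaffected, P(Ee) = 1/2 / 3/4 = 2/3.

2/3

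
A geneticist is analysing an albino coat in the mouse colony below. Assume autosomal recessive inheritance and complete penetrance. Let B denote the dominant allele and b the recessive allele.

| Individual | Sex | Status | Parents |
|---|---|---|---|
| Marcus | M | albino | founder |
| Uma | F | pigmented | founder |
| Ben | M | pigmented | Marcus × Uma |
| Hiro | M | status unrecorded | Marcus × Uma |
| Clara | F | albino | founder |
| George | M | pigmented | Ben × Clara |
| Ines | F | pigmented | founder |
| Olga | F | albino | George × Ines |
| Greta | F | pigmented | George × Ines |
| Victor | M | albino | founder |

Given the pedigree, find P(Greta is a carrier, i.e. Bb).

2/3

George is pigmented so carries B and received b from Clara (bb), so George is Bb.
Ines is pigmented so carries B and passed b to Olga (bb), so Ines is Bb.
Their cross gives offspring ratios 1/4 BB : 1/2 Bb : 1/4 bb. Conditioning on Greta being pigmented, P(Bb) = 1/2 / 3/4 = 2/3.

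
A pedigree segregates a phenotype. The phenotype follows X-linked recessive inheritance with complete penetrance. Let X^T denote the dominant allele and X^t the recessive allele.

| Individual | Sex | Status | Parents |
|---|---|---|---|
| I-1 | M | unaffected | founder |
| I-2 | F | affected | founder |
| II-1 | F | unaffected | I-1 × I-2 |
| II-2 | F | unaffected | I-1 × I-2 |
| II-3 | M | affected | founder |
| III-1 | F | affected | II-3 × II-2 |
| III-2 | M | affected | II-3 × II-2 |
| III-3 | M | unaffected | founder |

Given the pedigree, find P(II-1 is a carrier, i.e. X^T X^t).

II-1 is unaffected so carries T and received t from I-2 (X^t X^t), so II-1 is X^T X^t, giving P(X^T X^t) = 1.

1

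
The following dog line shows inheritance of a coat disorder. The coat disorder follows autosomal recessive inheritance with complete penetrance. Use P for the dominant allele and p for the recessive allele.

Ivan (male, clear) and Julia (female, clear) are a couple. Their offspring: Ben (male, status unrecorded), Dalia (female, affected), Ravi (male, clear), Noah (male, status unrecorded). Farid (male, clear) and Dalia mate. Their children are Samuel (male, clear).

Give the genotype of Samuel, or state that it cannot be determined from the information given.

From phenotype alone, Samuel is PP or Pp.
Samuel is clear so carries P and received p from Dalia (pp), so Samuel is Pp.

Pp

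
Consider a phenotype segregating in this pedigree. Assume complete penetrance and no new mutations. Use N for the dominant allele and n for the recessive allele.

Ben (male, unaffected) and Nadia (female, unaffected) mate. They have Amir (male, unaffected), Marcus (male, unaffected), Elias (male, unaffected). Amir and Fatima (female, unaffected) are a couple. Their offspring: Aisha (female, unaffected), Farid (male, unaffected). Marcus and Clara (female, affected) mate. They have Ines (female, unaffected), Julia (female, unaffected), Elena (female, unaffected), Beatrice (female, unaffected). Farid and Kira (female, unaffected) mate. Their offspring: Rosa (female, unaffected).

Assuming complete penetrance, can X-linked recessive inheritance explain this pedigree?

Yes

A consistent assignment under X-linked recessive exists: Ben X^N Y, Nadia X^N X^N, Amir X^N Y, Marcus X^N Y, Elias X^N Y, Fatima X^N X^N, Clara X^n X^n, Aisha X^N X^N, Farid X^N Y, Kira X^N X^N, Ines X^N X^n, Julia X^N X^n, Elena X^N X^n, Beatrice X^N X^n, Rosa X^N X^N.
In this assignment every recorded phenotype matches its genotype and every non-founder's genotype is obtainable from its parents' genotypes, so the pedigree is consistent.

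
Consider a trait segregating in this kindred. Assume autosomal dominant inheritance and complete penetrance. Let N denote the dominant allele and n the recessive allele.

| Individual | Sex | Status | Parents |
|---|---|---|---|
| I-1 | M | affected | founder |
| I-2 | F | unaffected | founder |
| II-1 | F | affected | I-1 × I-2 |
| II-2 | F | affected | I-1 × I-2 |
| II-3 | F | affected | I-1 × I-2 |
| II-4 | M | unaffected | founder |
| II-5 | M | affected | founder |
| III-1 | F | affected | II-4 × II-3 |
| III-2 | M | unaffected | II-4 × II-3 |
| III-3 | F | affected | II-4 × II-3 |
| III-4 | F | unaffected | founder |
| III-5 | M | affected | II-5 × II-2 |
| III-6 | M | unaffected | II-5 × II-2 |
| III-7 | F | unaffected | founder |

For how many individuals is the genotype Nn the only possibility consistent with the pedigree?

6

Obligate heterozygotes: II-1 is affected so carries N and received n from I-2 (nn), so II-1 is Nn; II-2 is affected so carries N and received n from I-2 (nn), so II-2 is Nn; II-3 is affected so carries N and received n from I-2 (nn), so II-3 is Nn; II-5 is affected so carries N and passed n to III-6 (nn), so II-5 is Nn; III-1 is affected so carries N and received n from II-4 (nn), so III-1 is Nn; III-3 is affected so carries N and received n from II-4 (nn), so III-3 is Nn.
Every other individual is either homozygous by phenotype or has at least one consistent homozygous assignment, so the count is 6.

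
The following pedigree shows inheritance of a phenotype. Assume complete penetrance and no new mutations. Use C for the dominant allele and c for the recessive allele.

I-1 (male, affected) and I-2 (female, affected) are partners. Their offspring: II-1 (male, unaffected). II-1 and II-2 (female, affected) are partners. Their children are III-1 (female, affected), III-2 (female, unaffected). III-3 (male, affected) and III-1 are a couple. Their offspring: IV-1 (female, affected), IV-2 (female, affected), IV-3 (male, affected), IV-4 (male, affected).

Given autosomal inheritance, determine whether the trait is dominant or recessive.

I-1 and I-2 are both affected yet have an unaffected child II-1. Under a recessive model two affected parents are homozygous and every child would be affected, so the trait cannot be recessive.

dominant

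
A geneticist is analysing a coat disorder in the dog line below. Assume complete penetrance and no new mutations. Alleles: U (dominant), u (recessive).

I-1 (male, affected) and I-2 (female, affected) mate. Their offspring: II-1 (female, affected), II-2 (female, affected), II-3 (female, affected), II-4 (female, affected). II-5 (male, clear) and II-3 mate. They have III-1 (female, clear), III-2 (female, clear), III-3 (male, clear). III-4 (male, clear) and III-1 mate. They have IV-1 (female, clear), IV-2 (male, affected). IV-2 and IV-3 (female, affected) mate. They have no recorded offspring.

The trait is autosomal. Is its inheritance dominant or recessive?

III-4 and III-1 are both clear yet have an affected child IV-2. Under dominance, an affected child requires at least one affected parent, so the trait cannot be dominant.

recessive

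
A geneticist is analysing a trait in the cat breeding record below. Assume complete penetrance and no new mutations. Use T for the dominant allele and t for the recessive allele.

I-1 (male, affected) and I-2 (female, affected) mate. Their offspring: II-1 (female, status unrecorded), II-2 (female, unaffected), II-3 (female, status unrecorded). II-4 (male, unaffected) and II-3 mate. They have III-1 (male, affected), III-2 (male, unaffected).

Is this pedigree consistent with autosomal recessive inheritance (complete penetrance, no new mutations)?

No

Under autosomal recessive, II-2 (unaffected, female) cannot arise from I-1 (affected) × I-2 (affected).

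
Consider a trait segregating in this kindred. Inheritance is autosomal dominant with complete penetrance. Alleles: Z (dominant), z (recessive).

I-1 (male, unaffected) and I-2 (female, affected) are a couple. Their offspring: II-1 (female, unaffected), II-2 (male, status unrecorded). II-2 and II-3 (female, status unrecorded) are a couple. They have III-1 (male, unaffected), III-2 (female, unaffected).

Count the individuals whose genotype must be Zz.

1

Obligate heterozygotes: I-2 is affected so carries Z and passed z to II-1 (zz), so I-2 is Zz.
Every other individual is either homozygous by phenotype or has at least one consistent homozygous assignment, so the count is 1.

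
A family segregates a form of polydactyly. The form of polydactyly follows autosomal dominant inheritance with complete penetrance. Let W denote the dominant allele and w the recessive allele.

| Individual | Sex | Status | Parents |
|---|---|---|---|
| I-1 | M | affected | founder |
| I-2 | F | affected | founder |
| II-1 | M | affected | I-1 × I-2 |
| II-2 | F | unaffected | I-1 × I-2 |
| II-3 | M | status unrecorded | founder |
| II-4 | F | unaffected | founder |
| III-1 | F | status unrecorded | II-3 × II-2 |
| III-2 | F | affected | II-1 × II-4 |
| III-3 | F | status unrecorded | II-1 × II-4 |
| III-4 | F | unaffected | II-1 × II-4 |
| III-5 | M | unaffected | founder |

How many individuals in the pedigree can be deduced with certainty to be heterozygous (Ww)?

4

Obligate heterozygotes: I-1 is affected so carries W and passed w to II-2 (ww), so I-1 is Ww; I-2 is affected so carries W and passed w to II-2 (ww), so I-2 is Ww; II-1 is affected so carries W and passed w to III-4 (ww), so II-1 is Ww; III-2 is affected so carries W and received w from II-4 (ww), so III-2 is Ww.
Every other individual is either homozygous by phenotype or has at least one consistent homozygous assignment, so the count is 4.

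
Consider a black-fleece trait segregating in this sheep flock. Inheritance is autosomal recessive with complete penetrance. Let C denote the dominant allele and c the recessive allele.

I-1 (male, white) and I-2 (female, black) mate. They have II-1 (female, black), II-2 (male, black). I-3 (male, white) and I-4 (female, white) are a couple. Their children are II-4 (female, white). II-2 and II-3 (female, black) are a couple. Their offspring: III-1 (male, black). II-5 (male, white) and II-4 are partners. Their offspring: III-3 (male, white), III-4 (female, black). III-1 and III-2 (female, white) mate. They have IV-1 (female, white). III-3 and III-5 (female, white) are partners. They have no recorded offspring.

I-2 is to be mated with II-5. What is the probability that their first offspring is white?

1/2

I-2 is black, so I-2 is cc.
II-5 is white so carries C and passed c to III-4 (cc), so II-5 is Cc.
The cross gives 1/2 Cc : 1/2 cc, so P(offspring is white) = 1/2.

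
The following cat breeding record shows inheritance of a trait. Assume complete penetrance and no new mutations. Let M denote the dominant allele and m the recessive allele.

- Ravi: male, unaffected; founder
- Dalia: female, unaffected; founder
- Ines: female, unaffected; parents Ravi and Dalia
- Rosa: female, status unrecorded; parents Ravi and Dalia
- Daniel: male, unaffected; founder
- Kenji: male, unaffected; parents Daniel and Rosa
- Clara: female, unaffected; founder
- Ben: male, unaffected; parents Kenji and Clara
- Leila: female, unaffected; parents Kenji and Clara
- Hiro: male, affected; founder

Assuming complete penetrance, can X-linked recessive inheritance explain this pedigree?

A consistent assignment under X-linked recessive exists: Ravi X^M Y, Dalia X^M X^M, Ines X^M X^M, Rosa X^M X^M, Daniel X^M Y, Kenji X^M Y, Clara X^M X^M, Ben X^M Y, Leila X^M X^M, Hiro X^m Y.
In this assignment every recorded phenotype matches its genotype and every non-founder's genotype is obtainable from its parents' genotypes, so the pedigree is consistent.

Yes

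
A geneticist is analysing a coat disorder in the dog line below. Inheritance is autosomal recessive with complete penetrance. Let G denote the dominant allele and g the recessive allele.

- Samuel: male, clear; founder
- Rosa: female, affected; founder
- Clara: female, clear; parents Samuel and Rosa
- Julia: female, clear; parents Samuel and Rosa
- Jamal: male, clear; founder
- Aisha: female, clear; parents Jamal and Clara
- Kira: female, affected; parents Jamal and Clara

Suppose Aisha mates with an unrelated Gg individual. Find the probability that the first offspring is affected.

Jamal is clear so carries G and passed g to Kira (gg), so Jamal is Gg.
Clara is clear so carries G and received g from Rosa (gg), so Clara is Gg.
Aisha is a clear offspring of Jamal (Gg) × Clara (Gg), whose cross gives 1/4 GG : 1/2 Gg : 1/4 gg; conditioning on being clear, Aisha is GG with probability 1/3, Gg with probability 2/3.
Summing over parental genotype combinations, P(offspring is affected) = 2/3·1/4 = 1/6.

1/6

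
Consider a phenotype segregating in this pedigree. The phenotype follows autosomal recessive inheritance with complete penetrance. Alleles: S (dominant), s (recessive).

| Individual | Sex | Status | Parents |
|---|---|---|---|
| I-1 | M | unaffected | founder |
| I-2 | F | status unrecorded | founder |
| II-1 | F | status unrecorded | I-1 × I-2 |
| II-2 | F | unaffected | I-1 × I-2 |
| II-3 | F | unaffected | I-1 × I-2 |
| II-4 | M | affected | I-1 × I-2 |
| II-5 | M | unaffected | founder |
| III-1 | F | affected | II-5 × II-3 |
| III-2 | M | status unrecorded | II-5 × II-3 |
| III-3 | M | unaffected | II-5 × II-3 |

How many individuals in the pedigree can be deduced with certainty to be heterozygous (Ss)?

3

Obligate heterozygotes: I-1 is unaffected so carries S and passed s to II-4 (ss), so I-1 is Ss; II-3 is unaffected so carries S and passed s to III-1 (ss), so II-3 is Ss; II-5 is unaffected so carries S and passed s to III-1 (ss), so II-5 is Ss.
Every other individual is either homozygous by phenotype or has at least one consistent homozygous assignment, so the count is 3.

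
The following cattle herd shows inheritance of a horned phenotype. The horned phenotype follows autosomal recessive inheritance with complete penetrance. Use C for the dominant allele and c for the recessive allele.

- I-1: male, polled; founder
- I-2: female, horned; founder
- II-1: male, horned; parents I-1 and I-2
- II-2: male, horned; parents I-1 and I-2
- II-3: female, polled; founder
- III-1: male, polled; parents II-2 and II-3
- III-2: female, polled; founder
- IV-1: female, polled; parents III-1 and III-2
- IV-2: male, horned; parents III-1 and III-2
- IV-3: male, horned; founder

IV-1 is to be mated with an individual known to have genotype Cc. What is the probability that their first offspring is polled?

5/6

III-1 is polled so carries C and received c from II-2 (cc), so III-1 is Cc.
III-2 is polled so carries C and passed c to IV-2 (cc), so III-2 is Cc.
IV-1 is a polled offspring of III-1 (Cc) × III-2 (Cc), whose cross gives 1/4 CC : 1/2 Cc : 1/4 cc; conditioning on being polled, IV-1 is CC with probability 1/3, Cc with probability 2/3.
Summing over parental genotype combinations, P(offspring is polled) = 1/3·1 + 2/3·3/4 = 5/6.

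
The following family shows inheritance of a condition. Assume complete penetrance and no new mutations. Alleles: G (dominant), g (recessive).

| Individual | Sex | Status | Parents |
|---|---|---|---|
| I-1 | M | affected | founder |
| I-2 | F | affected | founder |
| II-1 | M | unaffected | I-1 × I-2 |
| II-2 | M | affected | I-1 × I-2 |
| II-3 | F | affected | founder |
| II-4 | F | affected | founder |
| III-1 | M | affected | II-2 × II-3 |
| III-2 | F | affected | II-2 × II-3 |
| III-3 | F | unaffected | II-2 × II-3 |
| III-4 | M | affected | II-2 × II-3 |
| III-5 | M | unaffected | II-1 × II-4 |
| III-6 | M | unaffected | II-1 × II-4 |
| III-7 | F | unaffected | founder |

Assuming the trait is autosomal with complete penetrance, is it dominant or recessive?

I-1 and I-2 are both affected yet have an unaffected child II-1. Under a recessive model two affected parents are homozygous and every child would be affected, so the trait cannot be recessive.

dominant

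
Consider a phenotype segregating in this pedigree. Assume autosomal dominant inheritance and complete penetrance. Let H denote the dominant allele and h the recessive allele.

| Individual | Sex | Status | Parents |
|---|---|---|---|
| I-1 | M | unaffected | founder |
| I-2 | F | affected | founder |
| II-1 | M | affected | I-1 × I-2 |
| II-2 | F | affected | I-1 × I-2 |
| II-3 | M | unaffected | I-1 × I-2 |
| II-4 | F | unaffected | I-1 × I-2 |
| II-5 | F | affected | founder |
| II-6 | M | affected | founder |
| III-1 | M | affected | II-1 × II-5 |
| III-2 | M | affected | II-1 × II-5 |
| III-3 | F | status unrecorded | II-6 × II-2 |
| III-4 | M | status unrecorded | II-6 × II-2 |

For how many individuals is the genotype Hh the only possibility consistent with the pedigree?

Obligate heterozygotes: I-2 is affected so carries H and passed h to II-3 (hh), so I-2 is Hh; II-1 is affected so carries H and received h from I-1 (hh), so II-1 is Hh; II-2 is affected so carries H and received h from I-1 (hh), so II-2 is Hh.
Every other individual is either homozygous by phenotype or has at least one consistent homozygous assignment, so the count is 3.

3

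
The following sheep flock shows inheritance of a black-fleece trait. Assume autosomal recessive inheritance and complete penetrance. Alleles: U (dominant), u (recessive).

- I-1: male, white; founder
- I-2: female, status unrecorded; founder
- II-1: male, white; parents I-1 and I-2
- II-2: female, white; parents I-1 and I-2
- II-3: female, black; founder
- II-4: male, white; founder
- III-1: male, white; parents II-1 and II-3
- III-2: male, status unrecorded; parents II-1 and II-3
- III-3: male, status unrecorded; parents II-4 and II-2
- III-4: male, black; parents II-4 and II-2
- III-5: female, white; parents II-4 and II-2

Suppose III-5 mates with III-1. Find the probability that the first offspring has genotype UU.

1/3

II-4 is white so carries U and passed u to III-4 (uu), so II-4 is Uu.
II-2 is white so carries U and passed u to III-4 (uu), so II-2 is Uu.
III-5 is a white offspring of II-4 (Uu) × II-2 (Uu), whose cross gives 1/4 UU : 1/2 Uu : 1/4 uu; conditioning on being white, III-5 is UU with probability 1/3, Uu with probability 2/3.
III-1 is white so carries U and received u from II-3 (uu), so III-1 is Uu.
Summing over parental genotype combinations, P(offspring has genotype UU) = 1/3·1/2 + 2/3·1/4 = 1/3.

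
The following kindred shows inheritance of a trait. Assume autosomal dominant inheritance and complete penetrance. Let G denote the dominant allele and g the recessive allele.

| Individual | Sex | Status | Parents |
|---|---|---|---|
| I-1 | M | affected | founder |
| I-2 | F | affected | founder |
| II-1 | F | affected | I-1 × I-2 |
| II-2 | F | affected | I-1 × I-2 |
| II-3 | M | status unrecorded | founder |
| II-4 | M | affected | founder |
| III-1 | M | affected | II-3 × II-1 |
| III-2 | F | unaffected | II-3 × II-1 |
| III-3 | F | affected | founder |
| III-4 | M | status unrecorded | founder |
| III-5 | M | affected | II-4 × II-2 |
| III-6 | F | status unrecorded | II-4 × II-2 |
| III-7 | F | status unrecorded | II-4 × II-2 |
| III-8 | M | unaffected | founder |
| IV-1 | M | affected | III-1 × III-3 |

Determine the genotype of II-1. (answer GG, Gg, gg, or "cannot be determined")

From phenotype alone, II-1 is GG or Gg.
II-1 is affected so carries G and passed g to III-2 (gg), so II-1 is Gg.

Gg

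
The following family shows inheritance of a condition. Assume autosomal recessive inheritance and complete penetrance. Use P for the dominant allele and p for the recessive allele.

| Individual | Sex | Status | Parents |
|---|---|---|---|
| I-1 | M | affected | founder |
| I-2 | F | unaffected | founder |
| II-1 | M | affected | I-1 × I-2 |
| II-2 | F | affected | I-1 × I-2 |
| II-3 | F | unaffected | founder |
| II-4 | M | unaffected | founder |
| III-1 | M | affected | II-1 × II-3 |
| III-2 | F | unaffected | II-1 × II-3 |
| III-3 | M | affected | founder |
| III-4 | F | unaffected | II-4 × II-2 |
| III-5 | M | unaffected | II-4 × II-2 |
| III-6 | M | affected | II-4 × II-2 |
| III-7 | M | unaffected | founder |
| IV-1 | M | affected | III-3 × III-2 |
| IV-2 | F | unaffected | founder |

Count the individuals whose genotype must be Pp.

6

Obligate heterozygotes: I-2 is unaffected so carries P and passed p to II-1 (pp), so I-2 is Pp; II-3 is unaffected so carries P and passed p to III-1 (pp), so II-3 is Pp; II-4 is unaffected so carries P and passed p to III-6 (pp), so II-4 is Pp; III-2 is unaffected so carries P and received p from II-1 (pp), so III-2 is Pp; III-4 is unaffected so carries P and received p from II-2 (pp), so III-4 is Pp; III-5 is unaffected so carries P and received p from II-2 (pp), so III-5 is Pp.
Every other individual is either homozygous by phenotype or has at least one consistent homozygous assignment, so the count is 6.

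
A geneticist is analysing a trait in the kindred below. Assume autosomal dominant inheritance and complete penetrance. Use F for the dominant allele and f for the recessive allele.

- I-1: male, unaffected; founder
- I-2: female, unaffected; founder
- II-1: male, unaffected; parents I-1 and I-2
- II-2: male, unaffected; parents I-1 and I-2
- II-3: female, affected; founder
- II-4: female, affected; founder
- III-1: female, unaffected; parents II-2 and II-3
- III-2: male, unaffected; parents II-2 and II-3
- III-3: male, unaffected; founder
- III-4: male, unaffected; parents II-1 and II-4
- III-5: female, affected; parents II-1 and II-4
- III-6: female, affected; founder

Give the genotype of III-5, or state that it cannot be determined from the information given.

From phenotype alone, III-5 is FF or Ff.
III-5 is affected so carries F and received f from II-1 (ff), so III-5 is Ff.

Ff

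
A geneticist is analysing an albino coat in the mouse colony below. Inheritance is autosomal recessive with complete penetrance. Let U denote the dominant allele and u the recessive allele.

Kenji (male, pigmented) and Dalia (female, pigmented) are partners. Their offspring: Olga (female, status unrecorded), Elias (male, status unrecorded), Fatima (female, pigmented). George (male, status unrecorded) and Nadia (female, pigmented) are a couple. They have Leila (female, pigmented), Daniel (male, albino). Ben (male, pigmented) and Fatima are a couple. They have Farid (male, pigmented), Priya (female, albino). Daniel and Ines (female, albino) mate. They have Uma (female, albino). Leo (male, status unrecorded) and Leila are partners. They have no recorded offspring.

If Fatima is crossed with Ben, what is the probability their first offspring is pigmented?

Fatima is pigmented so carries U and passed u to Priya (uu), so Fatima is Uu.
Ben is pigmented so carries U and passed u to Priya (uu), so Ben is Uu.
The cross gives 1/4 UU : 1/2 Uu : 1/4 uu, so P(offspring is pigmented) = 3/4.

3/4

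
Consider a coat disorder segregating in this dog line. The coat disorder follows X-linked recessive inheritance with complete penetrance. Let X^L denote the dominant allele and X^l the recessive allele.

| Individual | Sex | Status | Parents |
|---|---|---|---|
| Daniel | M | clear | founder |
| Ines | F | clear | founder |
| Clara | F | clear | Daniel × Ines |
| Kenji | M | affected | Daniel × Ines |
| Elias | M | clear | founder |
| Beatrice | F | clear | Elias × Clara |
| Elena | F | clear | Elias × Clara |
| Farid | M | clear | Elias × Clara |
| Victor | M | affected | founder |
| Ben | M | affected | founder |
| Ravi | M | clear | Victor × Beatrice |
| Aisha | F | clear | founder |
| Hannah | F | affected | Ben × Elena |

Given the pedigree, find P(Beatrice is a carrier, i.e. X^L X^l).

1/3

Elias is clear, so Elias is X^L Y.
Clara is clear so carries L and passed l to Elena (X^L X^l, whose L came from Elias), so Clara is X^L X^l.
Their cross gives offspring ratios 1/2 X^L X^L : 1/2 X^L X^l. Conditioning on Beatrice being clear, P(X^L X^l) = 1/2 / 1 = 1/2 before taking Beatrice's own offspring into account.
Victor is affected, so Victor is X^l Y.
Now use Beatrice's offspring. Probability of each recorded status — clear son Ravi: 1/2 if Beatrice is X^L X^l, 1 if X^L X^L.
Bayes: P(X^L X^l) = 1/2·1/2 / (1/2·1/2 + 1/2·1) = 1/3.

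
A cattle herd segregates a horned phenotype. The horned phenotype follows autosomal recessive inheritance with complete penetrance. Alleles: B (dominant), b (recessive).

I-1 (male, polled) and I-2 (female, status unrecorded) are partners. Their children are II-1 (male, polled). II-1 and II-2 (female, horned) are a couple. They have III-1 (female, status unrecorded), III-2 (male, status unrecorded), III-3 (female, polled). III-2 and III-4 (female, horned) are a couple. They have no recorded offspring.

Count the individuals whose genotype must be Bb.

1

Obligate heterozygotes: III-3 is polled so carries B and received b from II-2 (bb), so III-3 is Bb.
Every other individual is either homozygous by phenotype or has at least one consistent homozygous assignment, so the count is 1.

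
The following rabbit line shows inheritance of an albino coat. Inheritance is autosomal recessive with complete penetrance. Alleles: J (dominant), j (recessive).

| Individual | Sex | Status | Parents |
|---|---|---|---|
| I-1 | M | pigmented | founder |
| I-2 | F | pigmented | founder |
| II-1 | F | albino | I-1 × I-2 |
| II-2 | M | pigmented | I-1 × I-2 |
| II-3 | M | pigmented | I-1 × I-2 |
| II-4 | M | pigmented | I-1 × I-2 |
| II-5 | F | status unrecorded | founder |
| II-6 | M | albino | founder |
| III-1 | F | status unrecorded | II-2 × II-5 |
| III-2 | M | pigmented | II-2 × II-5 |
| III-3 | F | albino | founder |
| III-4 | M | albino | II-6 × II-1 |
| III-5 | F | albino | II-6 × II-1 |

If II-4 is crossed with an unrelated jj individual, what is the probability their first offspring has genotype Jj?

I-1 is pigmented so carries J and passed j to II-1 (jj), so I-1 is Jj.
I-2 is pigmented so carries J and passed j to II-1 (jj), so I-2 is Jj.
II-4 is a pigmented offspring of I-1 (Jj) × I-2 (Jj), whose cross gives 1/4 JJ : 1/2 Jj : 1/4 jj; conditioning on being pigmented, II-4 is JJ with probability 1/3, Jj with probability 2/3.
Summing over parental genotype combinations, P(offspring has genotype Jj) = 1/3·1 + 2/3·1/2 = 2/3.

2/3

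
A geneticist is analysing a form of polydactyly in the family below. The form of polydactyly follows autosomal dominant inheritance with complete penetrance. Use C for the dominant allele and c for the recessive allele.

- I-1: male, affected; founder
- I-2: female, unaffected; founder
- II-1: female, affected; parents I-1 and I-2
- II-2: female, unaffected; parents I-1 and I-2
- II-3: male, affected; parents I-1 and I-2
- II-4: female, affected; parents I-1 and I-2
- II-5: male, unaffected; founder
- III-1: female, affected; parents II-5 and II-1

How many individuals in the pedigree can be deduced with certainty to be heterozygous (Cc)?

5

Obligate heterozygotes: I-1 is affected so carries C and passed c to II-2 (cc), so I-1 is Cc; II-1 is affected so carries C and received c from I-2 (cc), so II-1 is Cc; II-3 is affected so carries C and received c from I-2 (cc), so II-3 is Cc; II-4 is affected so carries C and received c from I-2 (cc), so II-4 is Cc; III-1 is affected so carries C and received c from II-5 (cc), so III-1 is Cc.
Every other individual is either homozygous by phenotype or has at least one consistent homozygous assignment, so the count is 5.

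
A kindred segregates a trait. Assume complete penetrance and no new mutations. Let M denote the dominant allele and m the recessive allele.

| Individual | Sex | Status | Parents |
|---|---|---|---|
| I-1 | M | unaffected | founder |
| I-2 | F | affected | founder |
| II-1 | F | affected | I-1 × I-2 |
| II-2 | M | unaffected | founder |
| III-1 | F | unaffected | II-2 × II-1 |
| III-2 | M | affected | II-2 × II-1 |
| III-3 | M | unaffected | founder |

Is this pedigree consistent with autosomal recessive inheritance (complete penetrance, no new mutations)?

Yes

A consistent assignment under autosomal recessive exists: I-1 Mm, I-2 mm, II-1 mm, II-2 Mm, III-1 Mm, III-2 mm, III-3 MM.
In this assignment every recorded phenotype matches its genotype and every non-founder's genotype is obtainable from its parents' genotypes, so the pedigree is consistent.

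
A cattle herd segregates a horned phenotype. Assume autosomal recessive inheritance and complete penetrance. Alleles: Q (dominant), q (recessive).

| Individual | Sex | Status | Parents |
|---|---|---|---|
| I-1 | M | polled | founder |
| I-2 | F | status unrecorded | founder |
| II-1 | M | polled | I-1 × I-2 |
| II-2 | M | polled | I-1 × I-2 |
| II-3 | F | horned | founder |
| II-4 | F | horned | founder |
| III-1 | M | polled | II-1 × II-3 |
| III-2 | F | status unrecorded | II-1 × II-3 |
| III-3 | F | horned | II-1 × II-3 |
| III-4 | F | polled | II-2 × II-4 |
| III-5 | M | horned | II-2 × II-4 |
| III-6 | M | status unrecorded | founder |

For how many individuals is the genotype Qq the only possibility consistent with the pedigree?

4

Obligate heterozygotes: II-1 is polled so carries Q and passed q to III-3 (qq), so II-1 is Qq; II-2 is polled so carries Q and passed q to III-5 (qq), so II-2 is Qq; III-1 is polled so carries Q and received q from II-3 (qq), so III-1 is Qq; III-4 is polled so carries Q and received q from II-4 (qq), so III-4 is Qq.
Every other individual is either homozygous by phenotype or has at least one consistent homozygous assignment, so the count is 4.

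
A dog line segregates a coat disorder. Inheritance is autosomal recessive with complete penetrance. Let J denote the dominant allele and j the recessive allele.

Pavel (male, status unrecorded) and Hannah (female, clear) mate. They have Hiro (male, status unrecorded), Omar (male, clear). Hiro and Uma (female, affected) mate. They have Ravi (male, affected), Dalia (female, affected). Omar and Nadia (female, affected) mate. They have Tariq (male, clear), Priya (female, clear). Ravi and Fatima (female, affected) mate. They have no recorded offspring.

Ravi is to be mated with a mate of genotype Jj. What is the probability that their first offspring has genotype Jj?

Ravi is affected, so Ravi is jj.
The cross gives 1/2 Jj : 1/2 jj, so P(offspring has genotype Jj) = 1/2.

1/2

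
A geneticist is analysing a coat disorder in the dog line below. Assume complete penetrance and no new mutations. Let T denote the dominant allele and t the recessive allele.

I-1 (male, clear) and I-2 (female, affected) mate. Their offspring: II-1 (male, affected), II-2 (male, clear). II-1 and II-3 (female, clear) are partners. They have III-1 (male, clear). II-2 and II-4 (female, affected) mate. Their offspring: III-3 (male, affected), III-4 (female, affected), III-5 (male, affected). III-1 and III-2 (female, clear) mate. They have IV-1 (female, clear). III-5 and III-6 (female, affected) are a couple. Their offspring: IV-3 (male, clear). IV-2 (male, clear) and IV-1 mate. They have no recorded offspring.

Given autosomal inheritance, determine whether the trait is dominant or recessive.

III-5 and III-6 are both affected yet have a clear child IV-3. Under a recessive model two affected parents are homozygous and every child would be affected, so the trait cannot be recessive.

dominant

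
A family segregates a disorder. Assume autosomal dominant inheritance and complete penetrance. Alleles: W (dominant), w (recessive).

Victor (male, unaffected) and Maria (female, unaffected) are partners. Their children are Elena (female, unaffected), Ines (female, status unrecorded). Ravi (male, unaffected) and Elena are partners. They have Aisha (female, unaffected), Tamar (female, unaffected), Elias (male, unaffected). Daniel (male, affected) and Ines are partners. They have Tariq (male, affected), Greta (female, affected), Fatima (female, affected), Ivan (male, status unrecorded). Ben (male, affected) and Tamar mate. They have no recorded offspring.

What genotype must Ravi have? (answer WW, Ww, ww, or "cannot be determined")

ww

Ravi is unaffected, so Ravi is ww.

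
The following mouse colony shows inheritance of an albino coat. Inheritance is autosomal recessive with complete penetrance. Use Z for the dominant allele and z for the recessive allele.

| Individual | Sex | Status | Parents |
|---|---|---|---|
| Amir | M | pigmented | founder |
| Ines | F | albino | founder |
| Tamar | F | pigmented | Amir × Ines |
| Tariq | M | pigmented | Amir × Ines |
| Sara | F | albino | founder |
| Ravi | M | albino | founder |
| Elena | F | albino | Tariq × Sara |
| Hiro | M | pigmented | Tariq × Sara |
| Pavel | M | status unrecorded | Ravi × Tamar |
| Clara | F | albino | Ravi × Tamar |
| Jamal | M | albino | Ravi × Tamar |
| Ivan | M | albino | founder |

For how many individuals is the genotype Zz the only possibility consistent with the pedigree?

Obligate heterozygotes: Tamar is pigmented so carries Z and received z from Ines (zz), so Tamar is Zz; Tariq is pigmented so carries Z and received z from Ines (zz), so Tariq is Zz; Hiro is pigmented so carries Z and received z from Sara (zz), so Hiro is Zz.
Every other individual is either homozygous by phenotype or has at least one consistent homozygous assignment, so the count is 3.

3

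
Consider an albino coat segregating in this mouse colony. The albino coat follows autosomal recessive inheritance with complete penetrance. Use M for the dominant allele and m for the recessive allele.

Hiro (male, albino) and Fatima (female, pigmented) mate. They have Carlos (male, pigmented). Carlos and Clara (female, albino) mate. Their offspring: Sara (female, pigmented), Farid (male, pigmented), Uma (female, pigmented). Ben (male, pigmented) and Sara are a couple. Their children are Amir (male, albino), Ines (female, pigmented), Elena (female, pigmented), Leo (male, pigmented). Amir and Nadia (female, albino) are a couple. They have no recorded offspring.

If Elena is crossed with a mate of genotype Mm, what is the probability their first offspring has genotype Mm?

Ben is pigmented so carries M and passed m to Amir (mm), so Ben is Mm.
Sara is pigmented so carries M and received m from Clara (mm), so Sara is Mm.
Elena is a pigmented offspring of Ben (Mm) × Sara (Mm), whose cross gives 1/4 MM : 1/2 Mm : 1/4 mm; conditioning on being pigmented, Elena is MM with probability 1/3, Mm with probability 2/3.
Summing over parental genotype combinations, P(offspring has genotype Mm) = 1/3·1/2 + 2/3·1/2 = 1/2.

1/2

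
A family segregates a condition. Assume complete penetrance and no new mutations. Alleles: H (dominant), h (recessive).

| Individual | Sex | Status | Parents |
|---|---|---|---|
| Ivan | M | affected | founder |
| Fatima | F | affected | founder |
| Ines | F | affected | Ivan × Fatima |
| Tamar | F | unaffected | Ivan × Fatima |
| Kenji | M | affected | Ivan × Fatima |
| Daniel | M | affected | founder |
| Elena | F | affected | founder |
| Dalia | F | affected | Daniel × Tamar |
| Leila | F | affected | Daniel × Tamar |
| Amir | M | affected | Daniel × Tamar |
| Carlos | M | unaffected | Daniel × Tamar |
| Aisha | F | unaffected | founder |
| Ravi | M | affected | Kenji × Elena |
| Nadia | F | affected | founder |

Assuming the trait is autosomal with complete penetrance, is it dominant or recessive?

Ivan and Fatima are both affected yet have an unaffected child Tamar. Under a recessive model two affected parents are homozygous and every child would be affected, so the trait cannot be recessive.

dominant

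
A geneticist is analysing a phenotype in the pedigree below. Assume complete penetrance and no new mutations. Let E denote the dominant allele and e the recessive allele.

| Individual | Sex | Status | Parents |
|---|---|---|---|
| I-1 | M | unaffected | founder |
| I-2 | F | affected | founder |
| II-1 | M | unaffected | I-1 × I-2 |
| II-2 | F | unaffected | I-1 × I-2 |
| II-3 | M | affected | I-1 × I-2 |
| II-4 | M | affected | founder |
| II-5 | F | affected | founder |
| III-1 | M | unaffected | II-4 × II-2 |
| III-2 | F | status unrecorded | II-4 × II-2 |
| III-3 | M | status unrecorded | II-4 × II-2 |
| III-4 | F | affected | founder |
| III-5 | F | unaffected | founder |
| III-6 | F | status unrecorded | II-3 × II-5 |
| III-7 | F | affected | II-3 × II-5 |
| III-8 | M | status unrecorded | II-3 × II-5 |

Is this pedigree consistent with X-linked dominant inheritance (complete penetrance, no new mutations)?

A consistent assignment under X-linked dominant exists: I-1 X^e Y, I-2 X^E X^e, II-1 X^e Y, II-2 X^e X^e, II-3 X^E Y, II-4 X^E Y, II-5 X^E X^E, III-1 X^e Y, III-2 X^E X^e, III-3 X^e Y, III-4 X^E X^E, III-5 X^e X^e, III-6 X^E X^E, III-7 X^E X^E, III-8 X^E Y.
In this assignment every recorded phenotype matches its genotype and every non-founder's genotype is obtainable from its parents' genotypes, so the pedigree is consistent.

Yes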